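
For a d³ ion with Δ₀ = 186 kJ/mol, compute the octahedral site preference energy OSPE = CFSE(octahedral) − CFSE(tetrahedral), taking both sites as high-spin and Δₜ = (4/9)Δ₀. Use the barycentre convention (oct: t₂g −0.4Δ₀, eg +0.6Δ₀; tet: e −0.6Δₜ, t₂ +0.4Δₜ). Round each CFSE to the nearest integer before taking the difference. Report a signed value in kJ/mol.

-157

In an octahedral site d³ (HS) is t₂g³ eg⁰, giving CFSE(oct) = -1.2Δ₀ = -223 kJ/mol.
Tetrahedral e² t₂¹ gives -0.8Δₜ = -0.8 × (4/9) × 186 = -66 kJ/mol.
OSPE = -223 − (-66) = -157 kJ/mol.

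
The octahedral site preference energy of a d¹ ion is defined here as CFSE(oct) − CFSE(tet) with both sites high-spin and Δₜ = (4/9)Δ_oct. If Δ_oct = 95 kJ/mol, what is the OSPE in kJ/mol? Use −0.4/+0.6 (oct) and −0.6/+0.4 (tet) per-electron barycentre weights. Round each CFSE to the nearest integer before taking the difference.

-13

Octahedral high-spin t2g^1 e_g^0: CFSE = -0.4 × 95 = -38 kJ/mol.
Tetrahedral: e^1 t2^0, CFSE = 1(−0.6) + 0(+0.4) = -0.6Δₜ = -0.6 × (4/9) × 95 = -25 kJ/mol.
OSPE = CFSE(oct) − CFSE(tet) = -38 − (-25) = -13 kJ/mol.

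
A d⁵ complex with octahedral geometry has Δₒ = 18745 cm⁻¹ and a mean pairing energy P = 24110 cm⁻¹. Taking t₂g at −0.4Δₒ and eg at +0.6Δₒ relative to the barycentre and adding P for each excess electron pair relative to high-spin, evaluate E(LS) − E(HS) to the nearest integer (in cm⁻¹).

10730

In the high-spin limit (t₂g³ eg²) the orbital term is 0.0Δₒ = 0 cm⁻¹, with no excess pairing.
For low-spin the configuration is t₂g⁵ eg⁰: orbital energy -2.0 × 18745 = -37490 cm⁻¹, and 2 additional pairs relative to high-spin add 48220 cm⁻¹, giving 10730 cm⁻¹.
E(LS) − E(HS) = 10730 − (0) = 10730 cm⁻¹.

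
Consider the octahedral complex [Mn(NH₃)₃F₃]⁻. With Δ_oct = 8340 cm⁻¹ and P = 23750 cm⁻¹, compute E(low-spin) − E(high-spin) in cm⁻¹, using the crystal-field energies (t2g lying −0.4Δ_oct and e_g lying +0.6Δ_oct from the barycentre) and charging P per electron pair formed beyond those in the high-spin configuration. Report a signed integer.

Ligand charges: 3×(+0) from NH₃ and 3×(-1) from F⁻ sum to -3; with overall charge -1, Mn is +2.
Mn²⁺: group 7, so d-count = 7 − 2 = 5.
High-spin: t2g^3 e_g^2, CFSE = 0.0Δ_oct = 0 cm⁻¹.
Low-spin t2g^5 e_g^0 gives -2.0Δ_oct = -16680 cm⁻¹, but forming 2 extra pairs costs 2P = 47500 cm⁻¹, so E(LS) = -16680 + 47500 = 30820 cm⁻¹.
The difference is 30820 − (0) = 30820 cm⁻¹, so high-spin lies lower.

30820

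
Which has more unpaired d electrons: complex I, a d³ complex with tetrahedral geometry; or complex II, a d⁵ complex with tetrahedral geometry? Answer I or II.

I: With tetrahedral geometry the complex is necessarily high-spin; e^2 t2^1 → 3 unpaired.
II: With tetrahedral geometry the complex is necessarily high-spin; e² t₂³ → 5 unpaired.
So II has more unpaired electrons.

II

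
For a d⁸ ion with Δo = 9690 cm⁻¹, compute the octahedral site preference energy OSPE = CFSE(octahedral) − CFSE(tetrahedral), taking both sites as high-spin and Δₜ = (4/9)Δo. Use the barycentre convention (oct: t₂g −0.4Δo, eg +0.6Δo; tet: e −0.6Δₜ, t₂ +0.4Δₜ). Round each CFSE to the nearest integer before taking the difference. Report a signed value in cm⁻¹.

Octahedral high-spin t₂g⁶ eg²: CFSE = -1.2 × 9690 = -11628 cm⁻¹.
In a tetrahedral site the filling is e⁴ t₂⁴: CFSE(tet) = -0.8Δₜ = -0.8 × (4/9)(9690) = -3445 cm⁻¹.
OSPE = CFSE(oct) − CFSE(tet) = -11628 − (-3445) = -8183 cm⁻¹.

-8183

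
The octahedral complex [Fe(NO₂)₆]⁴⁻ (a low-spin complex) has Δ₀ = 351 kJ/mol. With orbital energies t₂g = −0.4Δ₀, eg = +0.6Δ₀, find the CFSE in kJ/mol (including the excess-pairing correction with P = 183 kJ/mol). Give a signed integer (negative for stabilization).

Each NO₂⁻ contributes -1; 6 × (-1) = -6. With overall charge -4, Fe is in the +2 oxidation state.
Fe is in group 8, so Fe²⁺ is d⁶ (8 − 2 = 6).
Electron filling gives t₂g⁶ eg⁰.
Orbital CFSE = 6(-0.4) + 0(0.6) = -2.4Δ₀ = -2.4 × 351 = -842 kJ/mol.
High-spin d⁶ would be t₂g⁴ eg² with 1 pair; low-spin has 3, so 2 excess pairs cost +2P = +366 kJ/mol.
Net CFSE = -842 + 366 = -476 kJ/mol.

-476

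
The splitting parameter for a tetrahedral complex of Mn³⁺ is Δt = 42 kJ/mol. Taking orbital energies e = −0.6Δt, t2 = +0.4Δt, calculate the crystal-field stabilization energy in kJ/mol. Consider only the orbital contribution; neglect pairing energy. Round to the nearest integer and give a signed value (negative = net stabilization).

-17

Group 7 minus oxidation state +3 gives a d⁴ configuration for Mn³⁺.
Tetrahedral splitting is small, so the complex is high-spin.
Electron filling gives e^2 t2^2.
The orbital stabilization is -0.4Δt = -0.4 × 42 = -17 kJ/mol.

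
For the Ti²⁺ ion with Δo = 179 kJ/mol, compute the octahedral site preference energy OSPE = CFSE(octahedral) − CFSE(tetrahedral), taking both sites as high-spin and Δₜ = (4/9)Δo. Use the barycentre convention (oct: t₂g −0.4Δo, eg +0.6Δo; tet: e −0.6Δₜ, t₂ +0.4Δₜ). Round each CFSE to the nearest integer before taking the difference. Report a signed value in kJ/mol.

Ti is in group 4, so Ti²⁺ is d² (4 − 2 = 2).
Octahedral high-spin t₂g² eg⁰: CFSE = -0.8 × 179 = -143 kJ/mol.
In a tetrahedral site the filling is e² t₂⁰: CFSE(tet) = -1.2Δₜ = -1.2 × (4/9)(179) = -95 kJ/mol.
OSPE = CFSE(oct) − CFSE(tet) = -143 − (-95) = -48 kJ/mol.

-48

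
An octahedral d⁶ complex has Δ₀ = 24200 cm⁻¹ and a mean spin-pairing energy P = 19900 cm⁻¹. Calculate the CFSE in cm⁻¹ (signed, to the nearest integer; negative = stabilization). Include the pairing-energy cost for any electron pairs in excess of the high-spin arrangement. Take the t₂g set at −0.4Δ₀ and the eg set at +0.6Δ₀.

With Δ₀ > P the complex is low-spin.
Configuration: t₂g⁶ eg⁰.
Orbital CFSE = -2.4Δ₀ = -2.4 × 24200 = -58080 cm⁻¹.
Excess pairs vs high-spin: 3 − 1 = 2; pairing cost = +39800 cm⁻¹.
Net CFSE = -58080 + 39800 = -18280 cm⁻¹.

-18280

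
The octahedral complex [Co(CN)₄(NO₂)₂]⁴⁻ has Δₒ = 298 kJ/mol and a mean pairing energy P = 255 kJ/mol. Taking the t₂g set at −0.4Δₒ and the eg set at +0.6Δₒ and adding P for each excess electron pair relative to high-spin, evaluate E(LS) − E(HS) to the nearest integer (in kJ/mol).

-43

Ligand charges: 4×(-1) from CN⁻ and 2×(-1) from NO₂⁻ sum to -6; with overall charge -4, Co is +2.
Co is in group 9, so Co²⁺ is d⁷ (9 − 2 = 7).
High-spin: t₂g⁵ eg², CFSE = -0.8Δₒ = -238 kJ/mol.
Low-spin t₂g⁶ eg¹ gives -1.8Δₒ = -536 kJ/mol, but forming 1 extra pair costs 1P = 255 kJ/mol, so E(LS) = -536 + 255 = -281 kJ/mol.
The difference is -281 − (-238) = -43 kJ/mol, so low-spin lies lower.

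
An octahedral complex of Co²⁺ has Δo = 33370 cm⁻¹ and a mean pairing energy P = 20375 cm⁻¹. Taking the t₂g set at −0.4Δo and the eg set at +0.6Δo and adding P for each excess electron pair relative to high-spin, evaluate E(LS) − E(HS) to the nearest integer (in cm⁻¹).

Co is in group 9, so Co²⁺ is d⁷ (9 − 2 = 7).
High-spin d⁷ fills as t₂g⁵ eg² with CFSE 5(−0.4) + 2(+0.6) = -0.8Δo = -26696 cm⁻¹.
For low-spin the configuration is t₂g⁶ eg¹: orbital energy -1.8 × 33370 = -60066 cm⁻¹, and 1 additional pair relative to high-spin adds 20375 cm⁻¹, giving -39691 cm⁻¹.
The difference is -39691 − (-26696) = -12995 cm⁻¹, so low-spin lies lower.

-12995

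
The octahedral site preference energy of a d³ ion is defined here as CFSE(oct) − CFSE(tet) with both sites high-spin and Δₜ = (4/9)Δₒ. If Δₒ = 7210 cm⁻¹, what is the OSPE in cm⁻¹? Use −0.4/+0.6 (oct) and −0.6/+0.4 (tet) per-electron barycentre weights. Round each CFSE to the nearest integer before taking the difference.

-6088

Octahedral (high-spin): t₂g³ eg⁰, CFSE = 3(−0.4) + 0(+0.6) = -1.2Δₒ = -1.2 × 7210 = -8652 cm⁻¹.
In a tetrahedral site the filling is e² t₂¹: CFSE(tet) = -0.8Δₜ = -0.8 × (4/9)(7210) = -2564 cm⁻¹.
Subtracting, OSPE = -8652 − (-2564) = -6088 cm⁻¹.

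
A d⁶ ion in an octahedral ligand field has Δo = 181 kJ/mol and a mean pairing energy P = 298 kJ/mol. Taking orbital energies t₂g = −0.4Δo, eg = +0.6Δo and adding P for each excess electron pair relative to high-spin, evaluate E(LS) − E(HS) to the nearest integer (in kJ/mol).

234

High-spin d⁶ fills as t₂g⁴ eg² with CFSE 4(−0.4) + 2(+0.6) = -0.4Δo = -72 kJ/mol.
Low-spin: t₂g⁶ eg⁰, orbital CFSE = -2.4Δo = -434 kJ/mol; plus 2 excess pairs × P = +596 kJ/mol; total 162 kJ/mol.
The difference is 162 − (-72) = 234 kJ/mol, so high-spin lies lower.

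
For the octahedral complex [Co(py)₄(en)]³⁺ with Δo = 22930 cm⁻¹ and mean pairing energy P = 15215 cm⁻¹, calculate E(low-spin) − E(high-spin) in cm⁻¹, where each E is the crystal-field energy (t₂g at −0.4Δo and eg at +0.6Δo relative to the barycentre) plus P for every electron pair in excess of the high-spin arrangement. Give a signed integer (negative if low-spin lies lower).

-15430

Ligand charges: 4×(+0) from py and 1×(+0) from en sum to +0; with overall charge +3, Co is +3.
Co is in group 9, so Co³⁺ is d⁶ (9 − 3 = 6).
High-spin: t₂g⁴ eg², CFSE = -0.4Δo = -9172 cm⁻¹.
For low-spin the configuration is t₂g⁶ eg⁰: orbital energy -2.4 × 22930 = -55032 cm⁻¹, and 2 additional pairs relative to high-spin add 30430 cm⁻¹, giving -24602 cm⁻¹.
The difference is -24602 − (-9172) = -15430 cm⁻¹, so low-spin lies lower.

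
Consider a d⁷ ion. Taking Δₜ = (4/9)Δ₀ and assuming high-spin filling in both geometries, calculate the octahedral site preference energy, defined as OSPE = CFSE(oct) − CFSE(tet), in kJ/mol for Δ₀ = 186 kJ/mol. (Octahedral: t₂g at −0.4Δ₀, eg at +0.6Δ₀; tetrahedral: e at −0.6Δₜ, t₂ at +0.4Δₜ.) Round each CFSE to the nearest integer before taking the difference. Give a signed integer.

-50

Octahedral (high-spin): t₂g⁵ eg², CFSE = 5(−0.4) + 2(+0.6) = -0.8Δ₀ = -0.8 × 186 = -149 kJ/mol.
In a tetrahedral site the filling is e⁴ t₂³: CFSE(tet) = -1.2Δₜ = -1.2 × (4/9)(186) = -99 kJ/mol.
OSPE = CFSE(oct) − CFSE(tet) = -149 − (-99) = -50 kJ/mol.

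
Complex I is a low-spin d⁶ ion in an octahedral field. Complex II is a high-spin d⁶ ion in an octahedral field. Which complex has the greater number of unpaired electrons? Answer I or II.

II

I: t₂g⁶ eg⁰ → 0 unpaired.
II: t₂g⁴ eg² → 4 unpaired.
So II has more unpaired electrons.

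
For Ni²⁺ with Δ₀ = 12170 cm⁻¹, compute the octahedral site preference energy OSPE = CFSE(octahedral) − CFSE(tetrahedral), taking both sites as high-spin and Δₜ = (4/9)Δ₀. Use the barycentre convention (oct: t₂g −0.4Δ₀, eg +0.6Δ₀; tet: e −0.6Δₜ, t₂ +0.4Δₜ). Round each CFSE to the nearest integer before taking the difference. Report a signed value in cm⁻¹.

Ni sits in group 10; removing 2 electrons leaves Ni²⁺ with 10 − 2 = 8 d electrons.
In an octahedral site d⁸ (HS) is t2g^6 e_g^2, giving CFSE(oct) = -1.2Δ₀ = -14604 cm⁻¹.
Tetrahedral: e^4 t2^4, CFSE = 4(−0.6) + 4(+0.4) = -0.8Δₜ = -0.8 × (4/9) × 12170 = -4327 cm⁻¹.
OSPE = -14604 − (-4327) = -10277 cm⁻¹.

-10277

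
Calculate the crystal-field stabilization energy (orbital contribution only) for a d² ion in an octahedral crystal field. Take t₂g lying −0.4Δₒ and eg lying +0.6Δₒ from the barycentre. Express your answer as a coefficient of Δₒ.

Configuration: t₂g² eg⁰.
CFSE = 2(-0.4Δₒ) + 0(0.6Δₒ) = -0.8Δₒ + 0.0Δₒ = -0.8Δₒ.

-0.8 Δₒ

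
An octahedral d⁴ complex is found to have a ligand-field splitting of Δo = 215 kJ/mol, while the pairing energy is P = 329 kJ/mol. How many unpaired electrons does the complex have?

Δo < P, so pairing is avoided: the ground state is high-spin.
Filling d⁴ accordingly: t₂g³ eg¹.
Unpaired electrons: 4.

4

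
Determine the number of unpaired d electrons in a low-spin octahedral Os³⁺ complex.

1

Os sits in group 8; removing 3 electrons leaves Os³⁺ with 8 − 3 = 5 d electrons.
Configuration: t₂g⁵ eg⁰, giving 1 unpaired electron.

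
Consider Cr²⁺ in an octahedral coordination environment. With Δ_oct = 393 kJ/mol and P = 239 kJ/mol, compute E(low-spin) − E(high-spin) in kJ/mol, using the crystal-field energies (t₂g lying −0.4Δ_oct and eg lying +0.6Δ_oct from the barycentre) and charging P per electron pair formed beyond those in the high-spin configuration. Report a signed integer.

-154

Cr is in group 6, so Cr²⁺ is d⁴ (6 − 2 = 4).
High-spin: t₂g³ eg¹, CFSE = -0.6Δ_oct = -236 kJ/mol.
Low-spin t₂g⁴ eg⁰ gives -1.6Δ_oct = -629 kJ/mol, but forming 1 extra pair costs 1P = 239 kJ/mol, so E(LS) = -629 + 239 = -390 kJ/mol.
Thus E(LS) − E(HS) = -154 kJ/mol.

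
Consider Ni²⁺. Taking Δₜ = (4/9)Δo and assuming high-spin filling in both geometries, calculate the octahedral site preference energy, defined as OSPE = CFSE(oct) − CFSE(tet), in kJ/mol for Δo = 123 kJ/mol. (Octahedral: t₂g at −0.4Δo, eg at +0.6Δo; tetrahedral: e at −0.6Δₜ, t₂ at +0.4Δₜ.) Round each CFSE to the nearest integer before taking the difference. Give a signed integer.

-104

Ni sits in group 10; removing 2 electrons leaves Ni²⁺ with 10 − 2 = 8 d electrons.
In an octahedral site d⁸ (HS) is t₂g⁶ eg², giving CFSE(oct) = -1.2Δo = -148 kJ/mol.
In a tetrahedral site the filling is e⁴ t₂⁴: CFSE(tet) = -0.8Δₜ = -0.8 × (4/9)(123) = -44 kJ/mol.
OSPE = -148 − (-44) = -104 kJ/mol.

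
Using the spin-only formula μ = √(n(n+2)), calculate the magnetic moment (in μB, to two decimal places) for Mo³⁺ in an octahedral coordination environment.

3.87 μB

Mo is in group 6, so Mo³⁺ is d³ (6 − 3 = 3).
For octahedral d³ the high- and low-spin configurations coincide.
Configuration: t₂g³ eg⁰ → 3 unpaired electrons.
μ(spin-only) = √[3(3+2)] = √15 ≈ 3.87 μB.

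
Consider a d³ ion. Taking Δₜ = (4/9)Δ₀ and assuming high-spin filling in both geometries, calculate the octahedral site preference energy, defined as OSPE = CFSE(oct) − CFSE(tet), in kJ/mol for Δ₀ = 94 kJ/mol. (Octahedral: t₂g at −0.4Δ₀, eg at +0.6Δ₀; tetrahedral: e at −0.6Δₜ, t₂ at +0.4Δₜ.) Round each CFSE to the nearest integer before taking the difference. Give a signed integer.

In an octahedral site d³ (HS) is t2g^3 e_g^0, giving CFSE(oct) = -1.2Δ₀ = -113 kJ/mol.
In a tetrahedral site the filling is e^2 t2^1: CFSE(tet) = -0.8Δₜ = -0.8 × (4/9)(94) = -33 kJ/mol.
Subtracting, OSPE = -113 − (-33) = -80 kJ/mol.

-80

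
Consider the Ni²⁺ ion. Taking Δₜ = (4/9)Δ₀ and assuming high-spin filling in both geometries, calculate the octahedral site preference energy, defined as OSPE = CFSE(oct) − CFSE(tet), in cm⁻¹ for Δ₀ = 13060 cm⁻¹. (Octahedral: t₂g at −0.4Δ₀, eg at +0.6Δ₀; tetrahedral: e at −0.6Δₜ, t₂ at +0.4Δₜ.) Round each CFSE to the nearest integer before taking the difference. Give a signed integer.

Ni sits in group 10; removing 2 electrons leaves Ni²⁺ with 10 − 2 = 8 d electrons.
In an octahedral site d⁸ (HS) is t₂g⁶ eg², giving CFSE(oct) = -1.2Δ₀ = -15672 cm⁻¹.
Tetrahedral e⁴ t₂⁴ gives -0.8Δₜ = -0.8 × (4/9) × 13060 = -4644 cm⁻¹.
Subtracting, OSPE = -15672 − (-4644) = -11028 cm⁻¹.

-11028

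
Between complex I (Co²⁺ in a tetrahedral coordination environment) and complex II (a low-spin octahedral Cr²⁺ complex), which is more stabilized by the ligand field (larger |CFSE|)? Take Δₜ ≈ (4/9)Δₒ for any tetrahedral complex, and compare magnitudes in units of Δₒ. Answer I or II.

II

I: Co is in group 9, so Co²⁺ is d⁷ (9 − 2 = 7); Tetrahedral splitting is small, so the complex is high-spin; e⁴ t₂³, CFSE = -1.2Δₜ ≈ -0.53Δₒ.
II: Cr sits in group 6; removing 2 electrons leaves Cr²⁺ with 6 − 2 = 4 d electrons; t2g^4 e_g^0, CFSE = -1.6Δₒ.
So II has the larger |CFSE|.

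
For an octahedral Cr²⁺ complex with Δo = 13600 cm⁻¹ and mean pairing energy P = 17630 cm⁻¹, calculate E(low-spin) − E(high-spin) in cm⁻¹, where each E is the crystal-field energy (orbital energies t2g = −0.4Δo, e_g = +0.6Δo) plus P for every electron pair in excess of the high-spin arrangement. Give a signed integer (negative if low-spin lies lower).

Cr is in group 6, so Cr²⁺ is d⁴ (6 − 2 = 4).
High-spin: t2g^3 e_g^1, CFSE = -0.6Δo = -8160 cm⁻¹.
For low-spin the configuration is t2g^4 e_g^0: orbital energy -1.6 × 13600 = -21760 cm⁻¹, and 1 additional pair relative to high-spin adds 17630 cm⁻¹, giving -4130 cm⁻¹.
E(LS) − E(HS) = -4130 − (-8160) = 4030 cm⁻¹.

4030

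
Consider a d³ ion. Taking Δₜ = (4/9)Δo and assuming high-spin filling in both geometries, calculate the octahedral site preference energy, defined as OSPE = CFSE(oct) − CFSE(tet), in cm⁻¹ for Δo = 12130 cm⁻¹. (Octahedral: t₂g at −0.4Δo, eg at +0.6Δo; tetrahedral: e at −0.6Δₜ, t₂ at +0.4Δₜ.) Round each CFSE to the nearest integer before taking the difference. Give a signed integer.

Octahedral high-spin t2g^3 e_g^0: CFSE = -1.2 × 12130 = -14556 cm⁻¹.
Tetrahedral: e^2 t2^1, CFSE = 2(−0.6) + 1(+0.4) = -0.8Δₜ = -0.8 × (4/9) × 12130 = -4313 cm⁻¹.
Subtracting, OSPE = -14556 − (-4313) = -10243 cm⁻¹.

-10243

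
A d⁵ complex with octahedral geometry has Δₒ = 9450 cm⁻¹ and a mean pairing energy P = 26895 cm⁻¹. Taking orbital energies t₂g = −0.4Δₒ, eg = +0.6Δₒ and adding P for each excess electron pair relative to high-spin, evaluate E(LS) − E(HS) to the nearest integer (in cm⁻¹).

34890

High-spin d⁵ fills as t₂g³ eg² with CFSE 3(−0.4) + 2(+0.6) = 0.0Δₒ = 0 cm⁻¹.
For low-spin the configuration is t₂g⁵ eg⁰: orbital energy -2.0 × 9450 = -18900 cm⁻¹, and 2 additional pairs relative to high-spin add 53790 cm⁻¹, giving 34890 cm⁻¹.
E(LS) − E(HS) = 34890 − (0) = 34890 cm⁻¹.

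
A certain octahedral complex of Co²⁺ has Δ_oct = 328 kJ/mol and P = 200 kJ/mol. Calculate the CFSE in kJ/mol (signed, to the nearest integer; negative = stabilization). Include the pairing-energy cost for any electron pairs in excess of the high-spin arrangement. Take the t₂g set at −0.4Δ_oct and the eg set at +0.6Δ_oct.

Co²⁺: group 9, so d-count = 9 − 2 = 7.
Since Δ_oct = 328 kJ/mol > P = 200 kJ/mol, the complex adopts the low-spin configuration.
Filling d⁷ accordingly: t₂g⁶ eg¹.
Orbital CFSE = -1.8Δ_oct = -1.8 × 328 = -590 kJ/mol.
Excess pairs vs high-spin: 3 − 2 = 1; pairing cost = +200 kJ/mol.
Net CFSE = -590 + 200 = -390 kJ/mol.

-390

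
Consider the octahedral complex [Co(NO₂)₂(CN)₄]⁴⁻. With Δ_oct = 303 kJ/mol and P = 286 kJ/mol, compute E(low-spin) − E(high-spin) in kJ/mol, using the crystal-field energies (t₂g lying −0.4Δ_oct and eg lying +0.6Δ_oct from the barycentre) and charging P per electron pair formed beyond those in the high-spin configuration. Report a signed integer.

Ligand charges: 2×(-1) from NO₂⁻ and 4×(-1) from CN⁻ sum to -6; with overall charge -4, Co is +2.
Co²⁺: group 9, so d-count = 9 − 2 = 7.
High-spin: t₂g⁵ eg², CFSE = -0.8Δ_oct = -242 kJ/mol.
Low-spin: t₂g⁶ eg¹, orbital CFSE = -1.8Δ_oct = -545 kJ/mol; plus 1 excess pair × P = +286 kJ/mol; total -259 kJ/mol.
E(LS) − E(HS) = -259 − (-242) = -17 kJ/mol.

-17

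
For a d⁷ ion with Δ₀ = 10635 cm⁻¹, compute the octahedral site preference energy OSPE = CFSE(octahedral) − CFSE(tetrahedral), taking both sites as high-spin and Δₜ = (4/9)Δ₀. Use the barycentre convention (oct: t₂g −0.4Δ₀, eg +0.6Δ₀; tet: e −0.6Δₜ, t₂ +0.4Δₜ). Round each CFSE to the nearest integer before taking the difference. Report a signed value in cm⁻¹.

In an octahedral site d⁷ (HS) is t2g^5 e_g^2, giving CFSE(oct) = -0.8Δ₀ = -8508 cm⁻¹.
In a tetrahedral site the filling is e^4 t2^3: CFSE(tet) = -1.2Δₜ = -1.2 × (4/9)(10635) = -5672 cm⁻¹.
OSPE = -8508 − (-5672) = -2836 cm⁻¹.

-2836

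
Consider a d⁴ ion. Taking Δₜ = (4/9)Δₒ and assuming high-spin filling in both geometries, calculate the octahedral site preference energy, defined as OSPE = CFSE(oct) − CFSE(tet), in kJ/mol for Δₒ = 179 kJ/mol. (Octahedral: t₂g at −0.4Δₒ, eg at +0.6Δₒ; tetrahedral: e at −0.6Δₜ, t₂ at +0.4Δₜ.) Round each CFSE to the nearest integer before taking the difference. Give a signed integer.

In an octahedral site d⁴ (HS) is t₂g³ eg¹, giving CFSE(oct) = -0.6Δₒ = -107 kJ/mol.
In a tetrahedral site the filling is e² t₂²: CFSE(tet) = -0.4Δₜ = -0.4 × (4/9)(179) = -32 kJ/mol.
OSPE = -107 − (-32) = -75 kJ/mol.

-75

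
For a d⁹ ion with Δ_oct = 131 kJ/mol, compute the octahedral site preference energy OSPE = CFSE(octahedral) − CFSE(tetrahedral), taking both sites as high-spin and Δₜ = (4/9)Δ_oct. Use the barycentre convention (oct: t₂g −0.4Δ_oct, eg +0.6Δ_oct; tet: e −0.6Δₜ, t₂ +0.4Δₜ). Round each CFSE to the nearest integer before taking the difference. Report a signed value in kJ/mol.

-56

Octahedral (high-spin): t2g^6 e_g^3, CFSE = 6(−0.4) + 3(+0.6) = -0.6Δ_oct = -0.6 × 131 = -79 kJ/mol.
Tetrahedral: e^4 t2^5, CFSE = 4(−0.6) + 5(+0.4) = -0.4Δₜ = -0.4 × (4/9) × 131 = -23 kJ/mol.
OSPE = -79 − (-23) = -56 kJ/mol.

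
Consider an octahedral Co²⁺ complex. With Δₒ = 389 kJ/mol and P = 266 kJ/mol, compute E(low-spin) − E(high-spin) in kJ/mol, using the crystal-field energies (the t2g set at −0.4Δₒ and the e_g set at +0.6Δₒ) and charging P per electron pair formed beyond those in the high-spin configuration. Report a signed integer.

Co sits in group 9; removing 2 electrons leaves Co²⁺ with 9 − 2 = 7 d electrons.
High-spin: t2g^5 e_g^2, CFSE = -0.8Δₒ = -311 kJ/mol.
Low-spin t2g^6 e_g^1 gives -1.8Δₒ = -700 kJ/mol, but forming 1 extra pair costs 1P = 266 kJ/mol, so E(LS) = -700 + 266 = -434 kJ/mol.
The difference is -434 − (-311) = -123 kJ/mol, so low-spin lies lower.

-123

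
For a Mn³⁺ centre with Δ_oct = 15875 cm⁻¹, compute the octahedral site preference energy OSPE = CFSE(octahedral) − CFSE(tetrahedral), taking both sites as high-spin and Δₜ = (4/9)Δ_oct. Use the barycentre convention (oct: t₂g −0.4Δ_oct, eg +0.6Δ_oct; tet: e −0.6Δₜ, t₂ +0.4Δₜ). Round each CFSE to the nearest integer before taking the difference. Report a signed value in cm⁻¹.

Mn is in group 7, so Mn³⁺ is d⁴ (7 − 3 = 4).
Octahedral (high-spin): t₂g³ eg¹, CFSE = 3(−0.4) + 1(+0.6) = -0.6Δ_oct = -0.6 × 15875 = -9525 cm⁻¹.
Tetrahedral e² t₂² gives -0.4Δₜ = -0.4 × (4/9) × 15875 = -2822 cm⁻¹.
Subtracting, OSPE = -9525 − (-2822) = -6703 cm⁻¹.

-6703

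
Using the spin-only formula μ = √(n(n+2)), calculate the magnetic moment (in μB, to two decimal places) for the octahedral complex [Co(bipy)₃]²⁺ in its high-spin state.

bipy is neutral, so the +2 overall charge sits on Co: oxidation state +2.
Group 9 minus oxidation state +2 gives a d⁷ configuration for Co²⁺.
Configuration: t₂g⁵ eg² → 3 unpaired electrons.
μ(spin-only) = √[3(3+2)] = √15 ≈ 3.87 μB.

3.87 μB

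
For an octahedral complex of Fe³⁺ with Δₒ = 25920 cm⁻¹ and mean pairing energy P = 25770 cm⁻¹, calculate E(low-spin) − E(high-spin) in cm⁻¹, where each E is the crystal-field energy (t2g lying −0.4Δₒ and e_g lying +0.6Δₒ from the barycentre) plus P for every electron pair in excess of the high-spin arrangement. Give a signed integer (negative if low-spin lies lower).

Fe is in group 8, so Fe³⁺ is d⁵ (8 − 3 = 5).
High-spin: t2g^3 e_g^2, CFSE = 0.0Δₒ = 0 cm⁻¹.
Low-spin t2g^5 e_g^0 gives -2.0Δₒ = -51840 cm⁻¹, but forming 2 extra pairs costs 2P = 51540 cm⁻¹, so E(LS) = -51840 + 51540 = -300 cm⁻¹.
Thus E(LS) − E(HS) = -300 cm⁻¹.

-300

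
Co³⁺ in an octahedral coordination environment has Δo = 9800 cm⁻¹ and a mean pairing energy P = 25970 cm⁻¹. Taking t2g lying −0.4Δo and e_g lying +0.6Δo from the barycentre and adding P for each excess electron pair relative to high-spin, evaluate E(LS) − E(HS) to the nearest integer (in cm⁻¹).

32340

Co sits in group 9; removing 3 electrons leaves Co³⁺ with 9 − 3 = 6 d electrons.
High-spin d⁶ fills as t2g^4 e_g^2 with CFSE 4(−0.4) + 2(+0.6) = -0.4Δo = -3920 cm⁻¹.
Low-spin: t2g^6 e_g^0, orbital CFSE = -2.4Δo = -23520 cm⁻¹; plus 2 excess pairs × P = +51940 cm⁻¹; total 28420 cm⁻¹.
Thus E(LS) − E(HS) = 32340 cm⁻¹.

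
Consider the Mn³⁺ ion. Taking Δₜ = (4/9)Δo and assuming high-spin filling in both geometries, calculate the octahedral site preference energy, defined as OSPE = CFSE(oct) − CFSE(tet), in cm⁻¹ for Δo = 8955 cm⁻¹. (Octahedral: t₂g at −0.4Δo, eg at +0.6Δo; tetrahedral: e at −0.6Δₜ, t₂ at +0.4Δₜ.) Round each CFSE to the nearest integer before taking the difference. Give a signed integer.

-3781

Mn³⁺: group 7, so d-count = 7 − 3 = 4.
Octahedral high-spin t₂g³ eg¹: CFSE = -0.6 × 8955 = -5373 cm⁻¹.
Tetrahedral e² t₂² gives -0.4Δₜ = -0.4 × (4/9) × 8955 = -1592 cm⁻¹.
OSPE = -5373 − (-1592) = -3781 cm⁻¹.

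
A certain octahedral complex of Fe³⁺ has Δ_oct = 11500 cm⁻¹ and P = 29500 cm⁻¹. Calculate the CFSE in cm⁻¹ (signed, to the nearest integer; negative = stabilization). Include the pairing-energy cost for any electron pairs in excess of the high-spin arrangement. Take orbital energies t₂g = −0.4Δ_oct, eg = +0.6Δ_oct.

Group 8 minus oxidation state +3 gives a d⁵ configuration for Fe³⁺.
With Δ_oct < P the complex is high-spin.
That gives t₂g³ eg².
Orbital CFSE = 0.0Δ_oct = 0.0 × 11500 = 0 cm⁻¹.
High-spin has no excess pairs, so no pairing correction applies.

0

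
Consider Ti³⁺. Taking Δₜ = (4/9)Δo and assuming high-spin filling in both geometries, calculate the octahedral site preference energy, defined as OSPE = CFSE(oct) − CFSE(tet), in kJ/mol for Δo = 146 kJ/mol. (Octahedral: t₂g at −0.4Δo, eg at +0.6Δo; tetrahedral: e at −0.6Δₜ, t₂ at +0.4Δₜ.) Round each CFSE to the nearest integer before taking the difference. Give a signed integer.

Ti sits in group 4; removing 3 electrons leaves Ti³⁺ with 4 − 3 = 1 d electrons.
Octahedral (high-spin): t₂g¹ eg⁰, CFSE = 1(−0.4) + 0(+0.6) = -0.4Δo = -0.4 × 146 = -58 kJ/mol.
Tetrahedral e¹ t₂⁰ gives -0.6Δₜ = -0.6 × (4/9) × 146 = -39 kJ/mol.
OSPE = CFSE(oct) − CFSE(tet) = -58 − (-39) = -19 kJ/mol.

-19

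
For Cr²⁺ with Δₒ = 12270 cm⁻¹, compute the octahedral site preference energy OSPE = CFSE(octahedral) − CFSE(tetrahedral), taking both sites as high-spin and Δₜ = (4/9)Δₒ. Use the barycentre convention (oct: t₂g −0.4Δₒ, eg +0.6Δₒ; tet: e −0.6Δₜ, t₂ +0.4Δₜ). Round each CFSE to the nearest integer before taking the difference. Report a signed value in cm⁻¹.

Cr sits in group 6; removing 2 electrons leaves Cr²⁺ with 6 − 2 = 4 d electrons.
Octahedral high-spin t2g^3 e_g^1: CFSE = -0.6 × 12270 = -7362 cm⁻¹.
Tetrahedral e^2 t2^2 gives -0.4Δₜ = -0.4 × (4/9) × 12270 = -2181 cm⁻¹.
Subtracting, OSPE = -7362 − (-2181) = -5181 cm⁻¹.

-5181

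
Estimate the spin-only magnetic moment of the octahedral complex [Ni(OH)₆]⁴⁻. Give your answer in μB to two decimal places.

Each OH⁻ contributes -1; 6 × (-1) = -6. With overall charge -4, Ni is in the +2 oxidation state.
Ni is in group 10, so Ni²⁺ is d⁸ (10 − 2 = 8).
Configuration: t₂g⁶ eg² → 2 unpaired electrons.
μ(spin-only) = √[2(2+2)] = √8 ≈ 2.83 μB.

2.83 μB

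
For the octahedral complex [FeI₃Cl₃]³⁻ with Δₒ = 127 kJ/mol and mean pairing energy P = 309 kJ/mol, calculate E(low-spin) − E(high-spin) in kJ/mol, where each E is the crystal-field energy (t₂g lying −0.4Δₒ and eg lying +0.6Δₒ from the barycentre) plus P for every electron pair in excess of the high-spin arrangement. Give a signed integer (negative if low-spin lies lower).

Ligand charges: 3×(-1) from I⁻ and 3×(-1) from Cl⁻ sum to -6; with overall charge -3, Fe is +3.
Fe³⁺: group 8, so d-count = 8 − 3 = 5.
High-spin d⁵ fills as t₂g³ eg² with CFSE 3(−0.4) + 2(+0.6) = 0.0Δₒ = 0 kJ/mol.
Low-spin t₂g⁵ eg⁰ gives -2.0Δₒ = -254 kJ/mol, but forming 2 extra pairs costs 2P = 618 kJ/mol, so E(LS) = -254 + 618 = 364 kJ/mol.
E(LS) − E(HS) = 364 − (0) = 364 kJ/mol.

364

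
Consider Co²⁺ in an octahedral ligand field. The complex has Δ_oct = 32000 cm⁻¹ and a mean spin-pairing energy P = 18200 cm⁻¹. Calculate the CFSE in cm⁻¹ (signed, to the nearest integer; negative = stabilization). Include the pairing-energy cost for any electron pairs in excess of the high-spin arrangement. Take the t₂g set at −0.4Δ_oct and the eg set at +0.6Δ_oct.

Co sits in group 9; removing 2 electrons leaves Co²⁺ with 9 − 2 = 7 d electrons.
Δ_oct > P, so pairing is preferred: the ground state is low-spin.
That gives t₂g⁶ eg¹.
Orbital CFSE = -1.8Δ_oct = -1.8 × 32000 = -57600 cm⁻¹.
Excess pairs vs high-spin: 3 − 2 = 1; pairing cost = +18200 cm⁻¹.
Net CFSE = -57600 + 18200 = -39400 cm⁻¹.

-39400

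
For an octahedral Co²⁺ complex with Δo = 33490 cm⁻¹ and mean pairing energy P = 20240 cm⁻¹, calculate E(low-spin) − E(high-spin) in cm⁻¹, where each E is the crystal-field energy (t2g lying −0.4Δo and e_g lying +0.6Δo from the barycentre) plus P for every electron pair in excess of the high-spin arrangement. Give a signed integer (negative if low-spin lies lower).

Co²⁺: group 9, so d-count = 9 − 2 = 7.
High-spin d⁷ fills as t2g^5 e_g^2 with CFSE 5(−0.4) + 2(+0.6) = -0.8Δo = -26792 cm⁻¹.
For low-spin the configuration is t2g^6 e_g^1: orbital energy -1.8 × 33490 = -60282 cm⁻¹, and 1 additional pair relative to high-spin adds 20240 cm⁻¹, giving -40042 cm⁻¹.
E(LS) − E(HS) = -40042 − (-26792) = -13250 cm⁻¹.

-13250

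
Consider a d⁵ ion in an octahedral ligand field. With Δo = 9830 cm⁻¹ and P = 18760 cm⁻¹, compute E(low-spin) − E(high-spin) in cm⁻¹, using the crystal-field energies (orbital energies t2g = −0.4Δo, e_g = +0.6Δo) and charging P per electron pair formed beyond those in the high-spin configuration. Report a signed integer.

High-spin: t2g^3 e_g^2, CFSE = 0.0Δo = 0 cm⁻¹.
Low-spin t2g^5 e_g^0 gives -2.0Δo = -19660 cm⁻¹, but forming 2 extra pairs costs 2P = 37520 cm⁻¹, so E(LS) = -19660 + 37520 = 17860 cm⁻¹.
E(LS) − E(HS) = 17860 − (0) = 17860 cm⁻¹.

17860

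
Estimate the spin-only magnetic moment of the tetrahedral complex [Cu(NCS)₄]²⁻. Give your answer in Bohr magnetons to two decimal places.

1.73 Bohr magnetons

Each NCS⁻ contributes -1; 4 × (-1) = -4. With overall charge -2, Cu is in the +2 oxidation state.
Cu is in group 11, so Cu²⁺ is d⁹ (11 − 2 = 9).
Tetrahedral fields are weak (Δₜ ≈ 4/9 Δₒ), so electrons fill high-spin.
Configuration: e^4 t2^5 → 1 unpaired electron.
μ(spin-only) = √[1(1+2)] = √3 ≈ 1.73 Bohr magnetons.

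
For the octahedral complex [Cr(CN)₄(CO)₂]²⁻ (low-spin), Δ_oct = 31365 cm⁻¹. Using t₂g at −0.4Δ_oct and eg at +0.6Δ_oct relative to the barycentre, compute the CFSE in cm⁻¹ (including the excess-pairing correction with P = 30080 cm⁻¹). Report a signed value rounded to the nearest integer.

Ligand charges: 4×(-1) from CN⁻ and 2×(+0) from CO sum to -4; with overall charge -2, Cr is +2.
Cr sits in group 6; removing 2 electrons leaves Cr²⁺ with 6 − 2 = 4 d electrons.
Electron filling gives t₂g⁴ eg⁰.
Orbital CFSE = 4(-0.4) + 0(0.6) = -1.6Δ_oct = -1.6 × 31365 = -50184 cm⁻¹.
Pairing penalty: 1 pair vs 0 in the high-spin reference → 1 extra × P = 30080 cm⁻¹.
Net CFSE = -50184 + 30080 = -20104 cm⁻¹.

-20104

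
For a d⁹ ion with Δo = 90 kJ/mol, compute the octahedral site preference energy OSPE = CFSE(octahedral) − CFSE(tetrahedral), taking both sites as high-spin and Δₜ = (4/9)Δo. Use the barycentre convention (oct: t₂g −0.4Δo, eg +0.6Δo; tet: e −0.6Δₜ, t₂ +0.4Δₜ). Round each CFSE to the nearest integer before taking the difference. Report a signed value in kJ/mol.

In an octahedral site d⁹ (HS) is t₂g⁶ eg³, giving CFSE(oct) = -0.6Δo = -54 kJ/mol.
In a tetrahedral site the filling is e⁴ t₂⁵: CFSE(tet) = -0.4Δₜ = -0.4 × (4/9)(90) = -16 kJ/mol.
Subtracting, OSPE = -54 − (-16) = -38 kJ/mol.

-38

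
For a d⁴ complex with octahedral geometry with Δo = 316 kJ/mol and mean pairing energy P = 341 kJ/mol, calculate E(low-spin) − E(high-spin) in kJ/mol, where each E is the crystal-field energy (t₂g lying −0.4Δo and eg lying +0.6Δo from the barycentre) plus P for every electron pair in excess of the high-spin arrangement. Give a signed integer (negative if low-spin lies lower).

25

In the high-spin limit (t₂g³ eg¹) the orbital term is -0.6Δo = -190 kJ/mol, with no excess pairing.
Low-spin: t₂g⁴ eg⁰, orbital CFSE = -1.6Δo = -506 kJ/mol; plus 1 excess pair × P = +341 kJ/mol; total -165 kJ/mol.
E(LS) − E(HS) = -165 − (-190) = 25 kJ/mol.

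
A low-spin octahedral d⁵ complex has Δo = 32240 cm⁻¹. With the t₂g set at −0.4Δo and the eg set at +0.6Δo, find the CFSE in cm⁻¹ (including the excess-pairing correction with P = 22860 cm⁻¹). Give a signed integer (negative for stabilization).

-18760

Electron filling gives t₂g⁵ eg⁰.
Orbital CFSE = 5(-0.4) + 0(0.6) = -2.0Δo = -2.0 × 32240 = -64480 cm⁻¹.
High-spin d⁵ would be t₂g³ eg² with 0 pairs; low-spin has 2, so 2 excess pairs cost +2P = +45720 cm⁻¹.
Overall CFSE = -64480 + 45720 = -18760 cm⁻¹.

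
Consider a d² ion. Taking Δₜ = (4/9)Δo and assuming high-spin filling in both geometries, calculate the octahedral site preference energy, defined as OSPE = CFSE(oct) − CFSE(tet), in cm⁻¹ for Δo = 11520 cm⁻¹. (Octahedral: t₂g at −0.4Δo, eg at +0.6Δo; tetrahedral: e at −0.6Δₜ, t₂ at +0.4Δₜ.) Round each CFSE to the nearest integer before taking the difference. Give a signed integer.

-3072

Octahedral (high-spin): t2g^2 e_g^0, CFSE = 2(−0.4) + 0(+0.6) = -0.8Δo = -0.8 × 11520 = -9216 cm⁻¹.
In a tetrahedral site the filling is e^2 t2^0: CFSE(tet) = -1.2Δₜ = -1.2 × (4/9)(11520) = -6144 cm⁻¹.
Subtracting, OSPE = -9216 − (-6144) = -3072 cm⁻¹.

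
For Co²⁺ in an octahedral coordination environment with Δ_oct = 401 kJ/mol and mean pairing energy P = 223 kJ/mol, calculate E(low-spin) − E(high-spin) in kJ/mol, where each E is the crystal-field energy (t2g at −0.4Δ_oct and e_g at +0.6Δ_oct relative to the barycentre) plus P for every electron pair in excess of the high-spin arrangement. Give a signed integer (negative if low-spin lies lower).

-178

Co²⁺: group 9, so d-count = 9 − 2 = 7.
In the high-spin limit (t2g^5 e_g^2) the orbital term is -0.8Δ_oct = -321 kJ/mol, with no excess pairing.
Low-spin: t2g^6 e_g^1, orbital CFSE = -1.8Δ_oct = -722 kJ/mol; plus 1 excess pair × P = +223 kJ/mol; total -499 kJ/mol.
The difference is -499 − (-321) = -178 kJ/mol, so low-spin lies lower.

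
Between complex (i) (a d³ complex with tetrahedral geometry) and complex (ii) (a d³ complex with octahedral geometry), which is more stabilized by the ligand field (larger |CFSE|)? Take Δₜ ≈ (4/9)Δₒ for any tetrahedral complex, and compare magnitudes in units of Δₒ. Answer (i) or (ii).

(ii)

(i): Tetrahedral fields are weak (Δₜ ≈ 4/9 Δₒ), so electrons fill high-spin; e^2 t2^1, CFSE = -0.8Δₜ ≈ -0.36Δₒ.
(ii): For octahedral d³ the high- and low-spin configurations coincide; t2g^3 e_g^0, CFSE = -1.2Δₒ.
So (ii) has the larger |CFSE|.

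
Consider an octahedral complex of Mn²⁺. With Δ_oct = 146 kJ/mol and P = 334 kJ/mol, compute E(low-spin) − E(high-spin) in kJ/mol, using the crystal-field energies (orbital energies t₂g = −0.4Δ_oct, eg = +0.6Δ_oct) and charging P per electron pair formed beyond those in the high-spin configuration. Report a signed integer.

376

Mn²⁺: group 7, so d-count = 7 − 2 = 5.
In the high-spin limit (t₂g³ eg²) the orbital term is 0.0Δ_oct = 0 kJ/mol, with no excess pairing.
Low-spin: t₂g⁵ eg⁰, orbital CFSE = -2.0Δ_oct = -292 kJ/mol; plus 2 excess pairs × P = +668 kJ/mol; total 376 kJ/mol.
E(LS) − E(HS) = 376 − (0) = 376 kJ/mol.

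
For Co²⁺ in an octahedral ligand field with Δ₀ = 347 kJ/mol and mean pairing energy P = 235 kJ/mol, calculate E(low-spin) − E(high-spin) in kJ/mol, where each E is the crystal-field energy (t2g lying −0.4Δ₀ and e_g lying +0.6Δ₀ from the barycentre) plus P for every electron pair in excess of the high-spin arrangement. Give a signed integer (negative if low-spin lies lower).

Co is in group 9, so Co²⁺ is d⁷ (9 − 2 = 7).
In the high-spin limit (t2g^5 e_g^2) the orbital term is -0.8Δ₀ = -278 kJ/mol, with no excess pairing.
For low-spin the configuration is t2g^6 e_g^1: orbital energy -1.8 × 347 = -625 kJ/mol, and 1 additional pair relative to high-spin adds 235 kJ/mol, giving -390 kJ/mol.
Thus E(LS) − E(HS) = -112 kJ/mol.

-112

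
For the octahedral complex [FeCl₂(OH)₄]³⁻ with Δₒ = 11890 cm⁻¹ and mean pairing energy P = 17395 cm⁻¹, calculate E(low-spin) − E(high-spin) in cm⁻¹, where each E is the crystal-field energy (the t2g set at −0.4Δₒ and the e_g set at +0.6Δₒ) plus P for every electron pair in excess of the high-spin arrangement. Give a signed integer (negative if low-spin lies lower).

Ligand charges: 2×(-1) from Cl⁻ and 4×(-1) from OH⁻ sum to -6; with overall charge -3, Fe is +3.
Fe sits in group 8; removing 3 electrons leaves Fe³⁺ with 8 − 3 = 5 d electrons.
High-spin d⁵ fills as t2g^3 e_g^2 with CFSE 3(−0.4) + 2(+0.6) = 0.0Δₒ = 0 cm⁻¹.
For low-spin the configuration is t2g^5 e_g^0: orbital energy -2.0 × 11890 = -23780 cm⁻¹, and 2 additional pairs relative to high-spin add 34790 cm⁻¹, giving 11010 cm⁻¹.
The difference is 11010 − (0) = 11010 cm⁻¹, so high-spin lies lower.

11010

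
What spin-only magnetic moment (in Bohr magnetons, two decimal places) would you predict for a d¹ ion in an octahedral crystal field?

1.73 Bohr magnetons

Configuration: t₂g¹ eg⁰ → 1 unpaired electron.
μ(spin-only) = √[1(1+2)] = √3 ≈ 1.73 Bohr magnetons.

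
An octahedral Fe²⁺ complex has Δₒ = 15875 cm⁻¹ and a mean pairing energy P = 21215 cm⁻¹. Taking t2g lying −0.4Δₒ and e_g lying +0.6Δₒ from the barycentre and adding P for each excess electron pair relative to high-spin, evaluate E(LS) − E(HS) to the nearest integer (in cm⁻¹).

10680

Fe²⁺: group 8, so d-count = 8 − 2 = 6.
High-spin d⁶ fills as t2g^4 e_g^2 with CFSE 4(−0.4) + 2(+0.6) = -0.4Δₒ = -6350 cm⁻¹.
For low-spin the configuration is t2g^6 e_g^0: orbital energy -2.4 × 15875 = -38100 cm⁻¹, and 2 additional pairs relative to high-spin add 42430 cm⁻¹, giving 4330 cm⁻¹.
The difference is 4330 − (-6350) = 10680 cm⁻¹, so high-spin lies lower.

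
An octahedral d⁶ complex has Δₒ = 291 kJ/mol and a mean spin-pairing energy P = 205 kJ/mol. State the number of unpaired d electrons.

0

Since Δₒ = 291 kJ/mol > P = 205 kJ/mol, the complex adopts the low-spin configuration.
Configuration: t₂g⁶ eg⁰.
Unpaired electrons: 0.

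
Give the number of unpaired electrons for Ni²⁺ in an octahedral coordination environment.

2

Ni²⁺: group 10, so d-count = 10 − 2 = 8.
For octahedral d⁸ the high- and low-spin configurations coincide.
Configuration: t₂g⁶ eg², giving 2 unpaired electrons.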